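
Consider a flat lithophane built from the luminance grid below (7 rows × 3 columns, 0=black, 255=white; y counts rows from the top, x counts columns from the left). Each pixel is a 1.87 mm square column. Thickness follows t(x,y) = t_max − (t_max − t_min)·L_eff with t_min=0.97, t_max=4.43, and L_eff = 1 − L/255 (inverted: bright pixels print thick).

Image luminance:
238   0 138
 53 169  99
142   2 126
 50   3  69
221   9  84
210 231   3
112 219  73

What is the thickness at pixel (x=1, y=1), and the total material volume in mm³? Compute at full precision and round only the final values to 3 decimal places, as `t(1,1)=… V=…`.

t(1,1)=3.263 V=178.038

span = t_max - t_min = 4.43 - 0.97 = 3.460
L(1,1) = 169, L_eff = 1 - 169/255 = 0.337255 (inverted)
t(1,1) = 4.43 - 3.460·0.337255 = 3.263
Σt over all 7·3 pixels = 1298281/25500 ≈ 50.9129804
V = pitch²·Σt = 1.87²·1298281/25500 = 178.038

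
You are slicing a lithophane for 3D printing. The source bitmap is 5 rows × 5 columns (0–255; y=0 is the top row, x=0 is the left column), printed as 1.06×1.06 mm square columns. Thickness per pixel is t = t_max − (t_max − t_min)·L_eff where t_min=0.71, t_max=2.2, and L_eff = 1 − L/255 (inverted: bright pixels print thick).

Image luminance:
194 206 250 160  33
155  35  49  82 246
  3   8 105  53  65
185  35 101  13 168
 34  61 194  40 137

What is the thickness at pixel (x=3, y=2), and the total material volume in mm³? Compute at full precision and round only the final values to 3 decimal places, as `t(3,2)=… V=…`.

t(3,2)=1.020 V=37.093

span = t_max - t_min = 2.2 - 0.71 = 1.490
L(3,2) = 53, L_eff = 1 - 53/255 = 0.792157 (inverted)
t(3,2) = 2.2 - 1.490·0.792157 = 1.020
Σt over all 5·5 pixels = 841813/25500 ≈ 33.0122745
V = pitch²·Σt = 1.06²·841813/25500 = 37.093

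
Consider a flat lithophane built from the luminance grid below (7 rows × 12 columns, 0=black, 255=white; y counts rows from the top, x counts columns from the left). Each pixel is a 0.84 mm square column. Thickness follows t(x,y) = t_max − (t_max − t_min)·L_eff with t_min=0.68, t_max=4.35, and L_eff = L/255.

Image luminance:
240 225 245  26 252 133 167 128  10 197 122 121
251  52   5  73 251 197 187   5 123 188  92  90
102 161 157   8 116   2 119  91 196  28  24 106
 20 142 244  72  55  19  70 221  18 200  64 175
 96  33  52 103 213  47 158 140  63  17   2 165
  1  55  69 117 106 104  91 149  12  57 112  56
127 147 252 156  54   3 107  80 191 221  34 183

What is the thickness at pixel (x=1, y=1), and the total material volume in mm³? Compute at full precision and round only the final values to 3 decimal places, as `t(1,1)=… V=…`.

span = t_max - t_min = 4.35 - 0.68 = 3.670
L(1,1) = 52, L_eff = 52/255 = 0.203922
t(1,1) = 4.35 - 3.670·0.203922 = 3.602
Σt over all 7·12 pixels = 1960493/8500 ≈ 230.6462353
V = pitch²·Σt = 0.84²·1960493/8500 = 162.744

t(1,1)=3.602 V=162.744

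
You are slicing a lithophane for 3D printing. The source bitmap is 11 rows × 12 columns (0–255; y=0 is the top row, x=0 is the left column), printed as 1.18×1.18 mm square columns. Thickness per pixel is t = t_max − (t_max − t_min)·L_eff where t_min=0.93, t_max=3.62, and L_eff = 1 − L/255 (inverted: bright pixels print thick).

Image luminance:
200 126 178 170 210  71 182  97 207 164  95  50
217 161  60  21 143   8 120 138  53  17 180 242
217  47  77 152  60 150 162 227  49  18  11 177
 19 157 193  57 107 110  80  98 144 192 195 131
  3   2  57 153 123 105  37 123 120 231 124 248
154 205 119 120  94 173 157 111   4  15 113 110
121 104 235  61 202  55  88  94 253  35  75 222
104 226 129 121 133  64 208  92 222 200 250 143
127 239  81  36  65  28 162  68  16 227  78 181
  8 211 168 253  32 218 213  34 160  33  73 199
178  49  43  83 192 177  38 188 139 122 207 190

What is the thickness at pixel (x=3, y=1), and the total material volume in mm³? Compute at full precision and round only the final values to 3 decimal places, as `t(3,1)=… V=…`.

span = t_max - t_min = 3.62 - 0.93 = 2.690
L(3,1) = 21, L_eff = 1 - 21/255 = 0.917647 (inverted)
t(3,1) = 3.62 - 2.690·0.917647 = 1.152
Σt over all 11·12 pixels = 3797083/12750 ≈ 297.8104314
V = pitch²·Σt = 1.18²·3797083/12750 = 414.671

t(3,1)=1.152 V=414.671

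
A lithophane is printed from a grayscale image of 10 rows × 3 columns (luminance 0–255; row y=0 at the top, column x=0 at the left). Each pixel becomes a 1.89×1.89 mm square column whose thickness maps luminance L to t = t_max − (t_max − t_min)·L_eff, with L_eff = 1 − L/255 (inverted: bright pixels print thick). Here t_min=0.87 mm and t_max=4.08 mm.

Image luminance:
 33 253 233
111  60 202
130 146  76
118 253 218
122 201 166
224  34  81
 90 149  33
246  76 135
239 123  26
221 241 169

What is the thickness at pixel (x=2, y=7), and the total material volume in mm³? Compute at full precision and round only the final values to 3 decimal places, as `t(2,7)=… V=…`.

t(2,7)=2.569 V=291.489

span = t_max - t_min = 4.08 - 0.87 = 3.210
L(2,7) = 135, L_eff = 1 - 135/255 = 0.470588 (inverted)
t(2,7) = 4.08 - 3.210·0.470588 = 2.569
Σt over all 10·3 pixels = 693613/8500 ≈ 81.6015294
V = pitch²·Σt = 1.89²·693613/8500 = 291.489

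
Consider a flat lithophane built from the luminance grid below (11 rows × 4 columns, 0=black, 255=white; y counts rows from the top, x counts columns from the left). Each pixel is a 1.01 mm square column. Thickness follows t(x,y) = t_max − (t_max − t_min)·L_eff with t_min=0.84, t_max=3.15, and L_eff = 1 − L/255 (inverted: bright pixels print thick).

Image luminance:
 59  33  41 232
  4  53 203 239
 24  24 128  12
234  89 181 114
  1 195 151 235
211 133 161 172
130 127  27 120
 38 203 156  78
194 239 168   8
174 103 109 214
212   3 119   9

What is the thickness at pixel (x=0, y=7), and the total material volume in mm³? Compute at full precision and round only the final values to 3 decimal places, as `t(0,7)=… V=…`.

span = t_max - t_min = 3.15 - 0.84 = 2.310
L(0,7) = 38, L_eff = 1 - 38/255 = 0.850980 (inverted)
t(0,7) = 3.15 - 2.310·0.850980 = 1.184
Σt over all 11·4 pixels = 36344/425 ≈ 85.5152941
V = pitch²·Σt = 1.01²·36344/425 = 87.234

t(0,7)=1.184 V=87.234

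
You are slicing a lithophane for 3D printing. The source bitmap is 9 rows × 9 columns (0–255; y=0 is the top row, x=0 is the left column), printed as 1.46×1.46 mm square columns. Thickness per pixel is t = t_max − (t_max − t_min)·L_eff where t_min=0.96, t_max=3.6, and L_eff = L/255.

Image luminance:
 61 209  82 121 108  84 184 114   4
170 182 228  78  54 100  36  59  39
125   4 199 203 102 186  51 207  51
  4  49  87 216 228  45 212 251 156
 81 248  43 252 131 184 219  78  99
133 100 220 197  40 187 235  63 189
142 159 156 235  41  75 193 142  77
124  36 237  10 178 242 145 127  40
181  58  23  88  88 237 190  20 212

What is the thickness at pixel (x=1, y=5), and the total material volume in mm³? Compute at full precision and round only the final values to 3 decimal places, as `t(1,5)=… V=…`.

span = t_max - t_min = 3.6 - 0.96 = 2.640
L(1,5) = 100, L_eff = 100/255 = 0.392157
t(1,5) = 3.6 - 2.640·0.392157 = 2.565
Σt over all 9·9 pixels = 389882/2125 ≈ 183.4738824
V = pitch²·Σt = 1.46²·389882/2125 = 391.093

t(1,5)=2.565 V=391.093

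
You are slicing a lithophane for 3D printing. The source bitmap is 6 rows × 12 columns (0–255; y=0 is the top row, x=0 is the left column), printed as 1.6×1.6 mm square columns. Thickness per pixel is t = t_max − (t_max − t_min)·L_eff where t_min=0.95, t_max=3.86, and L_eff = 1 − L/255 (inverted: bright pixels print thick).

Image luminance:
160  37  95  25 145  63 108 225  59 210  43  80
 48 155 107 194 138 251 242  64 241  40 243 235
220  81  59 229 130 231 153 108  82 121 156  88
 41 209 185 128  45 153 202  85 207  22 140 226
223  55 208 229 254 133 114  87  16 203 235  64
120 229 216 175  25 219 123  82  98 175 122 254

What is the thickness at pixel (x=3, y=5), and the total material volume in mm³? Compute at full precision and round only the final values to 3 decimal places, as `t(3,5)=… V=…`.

t(3,5)=2.947 V=472.153

span = t_max - t_min = 3.86 - 0.95 = 2.910
L(3,5) = 175, L_eff = 1 - 175/255 = 0.313725 (inverted)
t(3,5) = 3.86 - 2.910·0.313725 = 2.947
Σt over all 6·12 pixels = 391924/2125 ≈ 184.4348235
V = pitch²·Σt = 1.6²·391924/2125 = 472.153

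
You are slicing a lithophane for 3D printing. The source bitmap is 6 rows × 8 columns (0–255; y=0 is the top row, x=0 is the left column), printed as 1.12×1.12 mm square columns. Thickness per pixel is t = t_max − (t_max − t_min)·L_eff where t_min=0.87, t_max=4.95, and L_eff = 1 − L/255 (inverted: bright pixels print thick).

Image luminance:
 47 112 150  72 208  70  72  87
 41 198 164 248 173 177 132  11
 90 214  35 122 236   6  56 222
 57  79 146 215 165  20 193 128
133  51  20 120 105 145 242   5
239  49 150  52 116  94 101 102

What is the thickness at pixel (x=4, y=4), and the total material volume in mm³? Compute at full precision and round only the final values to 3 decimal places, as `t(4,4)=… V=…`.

t(4,4)=2.550 V=166.183

span = t_max - t_min = 4.95 - 0.87 = 4.080
L(4,4) = 105, L_eff = 1 - 105/255 = 0.588235 (inverted)
t(4,4) = 4.95 - 4.080·0.588235 = 2.550
Σt over all 6·8 pixels = 132.48
V = pitch²·Σt = 1.12²·132.48 = 166.183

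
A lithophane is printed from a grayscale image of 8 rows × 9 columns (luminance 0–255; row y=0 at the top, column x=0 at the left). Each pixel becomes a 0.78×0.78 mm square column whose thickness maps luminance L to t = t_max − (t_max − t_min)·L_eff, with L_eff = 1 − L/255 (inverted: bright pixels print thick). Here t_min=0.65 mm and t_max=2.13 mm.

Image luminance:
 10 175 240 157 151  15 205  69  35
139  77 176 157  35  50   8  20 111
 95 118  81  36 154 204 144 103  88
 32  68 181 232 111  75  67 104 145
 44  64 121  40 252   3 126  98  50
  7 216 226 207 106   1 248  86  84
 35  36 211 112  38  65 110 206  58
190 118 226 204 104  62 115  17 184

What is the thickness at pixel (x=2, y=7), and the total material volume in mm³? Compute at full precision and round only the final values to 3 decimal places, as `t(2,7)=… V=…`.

t(2,7)=1.962 V=56.503

span = t_max - t_min = 2.13 - 0.65 = 1.480
L(2,7) = 226, L_eff = 1 - 226/255 = 0.113725 (inverted)
t(2,7) = 2.13 - 1.480·0.113725 = 1.962
Σt over all 8·9 pixels = 197352/2125 ≈ 92.8715294
V = pitch²·Σt = 0.78²·197352/2125 = 56.503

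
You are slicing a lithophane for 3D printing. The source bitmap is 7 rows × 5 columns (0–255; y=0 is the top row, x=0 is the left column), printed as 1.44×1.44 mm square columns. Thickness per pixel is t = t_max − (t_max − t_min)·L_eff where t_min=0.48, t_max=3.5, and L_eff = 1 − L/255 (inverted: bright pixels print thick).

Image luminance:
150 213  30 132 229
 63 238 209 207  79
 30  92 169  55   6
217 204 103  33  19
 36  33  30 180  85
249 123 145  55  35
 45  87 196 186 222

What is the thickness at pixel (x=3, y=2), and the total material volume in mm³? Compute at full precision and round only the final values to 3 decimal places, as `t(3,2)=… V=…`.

span = t_max - t_min = 3.5 - 0.48 = 3.020
L(3,2) = 55, L_eff = 1 - 55/255 = 0.784314 (inverted)
t(3,2) = 3.5 - 3.020·0.784314 = 1.131
Σt over all 7·5 pixels = 56409/850 ≈ 66.3635294
V = pitch²·Σt = 1.44²·56409/850 = 137.611

t(3,2)=1.131 V=137.611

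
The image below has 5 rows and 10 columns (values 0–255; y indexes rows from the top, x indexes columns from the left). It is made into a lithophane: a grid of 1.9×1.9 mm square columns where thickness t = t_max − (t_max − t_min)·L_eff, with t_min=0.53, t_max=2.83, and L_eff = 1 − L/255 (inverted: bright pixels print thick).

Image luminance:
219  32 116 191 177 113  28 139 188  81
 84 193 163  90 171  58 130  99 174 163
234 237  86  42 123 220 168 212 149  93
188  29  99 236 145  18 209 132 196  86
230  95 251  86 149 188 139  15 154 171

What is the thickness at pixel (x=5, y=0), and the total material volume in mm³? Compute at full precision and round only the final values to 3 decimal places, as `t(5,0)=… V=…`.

t(5,0)=1.549 V=323.232

span = t_max - t_min = 2.83 - 0.53 = 2.300
L(5,0) = 113, L_eff = 1 - 113/255 = 0.556863 (inverted)
t(5,0) = 2.83 - 2.300·0.556863 = 1.549
Σt over all 5·10 pixels = 114161/1275 ≈ 89.5380392
V = pitch²·Σt = 1.9²·114161/1275 = 323.232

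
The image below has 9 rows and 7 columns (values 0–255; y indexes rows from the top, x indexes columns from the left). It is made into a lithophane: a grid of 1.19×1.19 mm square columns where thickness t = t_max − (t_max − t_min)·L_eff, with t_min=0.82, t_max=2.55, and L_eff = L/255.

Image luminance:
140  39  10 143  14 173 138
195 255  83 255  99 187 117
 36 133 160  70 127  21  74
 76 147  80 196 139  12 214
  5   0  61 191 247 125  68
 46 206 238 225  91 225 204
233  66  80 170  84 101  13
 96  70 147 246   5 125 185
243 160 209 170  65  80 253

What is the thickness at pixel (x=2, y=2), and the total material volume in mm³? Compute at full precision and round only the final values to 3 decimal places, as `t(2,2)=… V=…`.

t(2,2)=1.465 V=150.004

span = t_max - t_min = 2.55 - 0.82 = 1.730
L(2,2) = 160, L_eff = 160/255 = 0.627451
t(2,2) = 2.55 - 1.730·0.627451 = 1.465
Σt over all 9·7 pixels = 2701157/25500 ≈ 105.9277255
V = pitch²·Σt = 1.19²·2701157/25500 = 150.004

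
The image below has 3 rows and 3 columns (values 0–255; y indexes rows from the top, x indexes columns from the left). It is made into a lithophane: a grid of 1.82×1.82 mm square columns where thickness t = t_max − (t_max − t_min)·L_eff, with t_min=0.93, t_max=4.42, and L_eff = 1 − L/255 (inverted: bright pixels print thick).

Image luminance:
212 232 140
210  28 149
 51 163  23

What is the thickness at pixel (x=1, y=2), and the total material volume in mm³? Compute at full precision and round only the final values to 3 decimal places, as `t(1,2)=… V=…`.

t(1,2)=3.161 V=82.489

span = t_max - t_min = 4.42 - 0.93 = 3.490
L(1,2) = 163, L_eff = 1 - 163/255 = 0.360784 (inverted)
t(1,2) = 4.42 - 3.490·0.360784 = 3.161
Σt over all 3·3 pixels = 635027/25500 ≈ 24.9030196
V = pitch²·Σt = 1.82²·635027/25500 = 82.489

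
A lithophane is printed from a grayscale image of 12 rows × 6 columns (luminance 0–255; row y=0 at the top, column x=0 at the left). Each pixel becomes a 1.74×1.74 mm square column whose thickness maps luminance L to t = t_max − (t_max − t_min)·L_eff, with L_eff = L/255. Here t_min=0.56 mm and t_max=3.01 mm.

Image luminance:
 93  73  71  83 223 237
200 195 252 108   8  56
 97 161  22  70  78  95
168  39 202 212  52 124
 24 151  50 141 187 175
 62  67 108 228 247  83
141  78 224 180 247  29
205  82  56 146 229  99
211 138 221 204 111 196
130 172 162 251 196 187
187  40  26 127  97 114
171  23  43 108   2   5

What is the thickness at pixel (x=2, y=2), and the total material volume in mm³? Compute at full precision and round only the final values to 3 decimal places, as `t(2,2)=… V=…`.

span = t_max - t_min = 3.01 - 0.56 = 2.450
L(2,2) = 22, L_eff = 22/255 = 0.086275
t(2,2) = 3.01 - 2.450·0.086275 = 2.799
Σt over all 12·6 pixels = 162638/1275 ≈ 127.5592157
V = pitch²·Σt = 1.74²·162638/1275 = 386.198

t(2,2)=2.799 V=386.198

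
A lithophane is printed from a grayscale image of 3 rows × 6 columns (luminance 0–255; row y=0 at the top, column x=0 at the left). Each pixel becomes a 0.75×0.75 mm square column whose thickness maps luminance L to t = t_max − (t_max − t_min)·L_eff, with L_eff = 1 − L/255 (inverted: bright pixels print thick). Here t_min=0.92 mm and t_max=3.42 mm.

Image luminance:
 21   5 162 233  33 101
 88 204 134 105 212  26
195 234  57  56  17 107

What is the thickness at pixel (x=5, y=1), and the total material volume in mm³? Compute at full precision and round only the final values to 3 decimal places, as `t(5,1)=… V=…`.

span = t_max - t_min = 3.42 - 0.92 = 2.500
L(5,1) = 26, L_eff = 1 - 26/255 = 0.898039 (inverted)
t(5,1) = 3.42 - 2.500·0.898039 = 1.175
Σt over all 3·6 pixels = 45989/1275 ≈ 36.0698039
V = pitch²·Σt = 0.75²·45989/1275 = 20.289

t(5,1)=1.175 V=20.289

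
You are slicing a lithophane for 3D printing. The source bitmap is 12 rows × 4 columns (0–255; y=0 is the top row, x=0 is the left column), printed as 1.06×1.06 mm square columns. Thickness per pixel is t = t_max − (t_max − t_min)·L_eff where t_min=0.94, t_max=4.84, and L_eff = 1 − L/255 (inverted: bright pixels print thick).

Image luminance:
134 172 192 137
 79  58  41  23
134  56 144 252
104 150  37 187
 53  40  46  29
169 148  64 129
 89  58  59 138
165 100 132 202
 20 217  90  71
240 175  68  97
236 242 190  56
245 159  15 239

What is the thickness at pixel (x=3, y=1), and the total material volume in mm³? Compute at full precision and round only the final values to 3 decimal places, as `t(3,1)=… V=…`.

t(3,1)=1.292 V=151.759

span = t_max - t_min = 4.84 - 0.94 = 3.900
L(3,1) = 23, L_eff = 1 - 23/255 = 0.909804 (inverted)
t(3,1) = 4.84 - 3.900·0.909804 = 1.292
Σt over all 12·4 pixels = 22961/170 ≈ 135.0647059
V = pitch²·Σt = 1.06²·22961/170 = 151.759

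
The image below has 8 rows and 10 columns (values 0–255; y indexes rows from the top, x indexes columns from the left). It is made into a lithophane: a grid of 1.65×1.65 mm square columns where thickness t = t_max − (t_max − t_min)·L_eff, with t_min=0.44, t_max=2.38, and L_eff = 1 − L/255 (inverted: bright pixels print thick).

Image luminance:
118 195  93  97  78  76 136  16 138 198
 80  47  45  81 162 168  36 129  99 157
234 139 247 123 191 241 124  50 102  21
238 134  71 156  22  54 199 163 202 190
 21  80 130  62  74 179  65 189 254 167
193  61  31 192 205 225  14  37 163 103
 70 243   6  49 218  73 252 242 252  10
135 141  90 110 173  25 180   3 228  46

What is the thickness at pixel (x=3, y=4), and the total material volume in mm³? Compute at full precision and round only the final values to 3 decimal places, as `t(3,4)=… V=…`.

t(3,4)=0.912 V=303.805

span = t_max - t_min = 2.38 - 0.44 = 1.940
L(3,4) = 62, L_eff = 1 - 62/255 = 0.756863 (inverted)
t(3,4) = 2.38 - 1.940·0.756863 = 0.912
Σt over all 8·10 pixels = 474259/4250 ≈ 111.5903529
V = pitch²·Σt = 1.65²·474259/4250 = 303.805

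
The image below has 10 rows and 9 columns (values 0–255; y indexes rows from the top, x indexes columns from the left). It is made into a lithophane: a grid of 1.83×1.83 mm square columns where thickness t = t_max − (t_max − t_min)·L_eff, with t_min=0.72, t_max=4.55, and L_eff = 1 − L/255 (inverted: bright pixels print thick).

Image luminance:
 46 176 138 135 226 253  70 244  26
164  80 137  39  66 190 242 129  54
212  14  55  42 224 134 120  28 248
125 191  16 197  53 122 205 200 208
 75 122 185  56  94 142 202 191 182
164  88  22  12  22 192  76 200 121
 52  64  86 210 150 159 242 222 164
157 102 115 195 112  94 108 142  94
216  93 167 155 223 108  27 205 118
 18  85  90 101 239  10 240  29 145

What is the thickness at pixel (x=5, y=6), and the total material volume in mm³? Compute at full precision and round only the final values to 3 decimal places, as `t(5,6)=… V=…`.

span = t_max - t_min = 4.55 - 0.72 = 3.830
L(5,6) = 159, L_eff = 1 - 159/255 = 0.376471 (inverted)
t(5,6) = 4.55 - 3.830·0.376471 = 3.108
Σt over all 10·9 pixels = 1532609/6375 ≈ 240.4092549
V = pitch²·Σt = 1.83²·1532609/6375 = 805.107

t(5,6)=3.108 V=805.107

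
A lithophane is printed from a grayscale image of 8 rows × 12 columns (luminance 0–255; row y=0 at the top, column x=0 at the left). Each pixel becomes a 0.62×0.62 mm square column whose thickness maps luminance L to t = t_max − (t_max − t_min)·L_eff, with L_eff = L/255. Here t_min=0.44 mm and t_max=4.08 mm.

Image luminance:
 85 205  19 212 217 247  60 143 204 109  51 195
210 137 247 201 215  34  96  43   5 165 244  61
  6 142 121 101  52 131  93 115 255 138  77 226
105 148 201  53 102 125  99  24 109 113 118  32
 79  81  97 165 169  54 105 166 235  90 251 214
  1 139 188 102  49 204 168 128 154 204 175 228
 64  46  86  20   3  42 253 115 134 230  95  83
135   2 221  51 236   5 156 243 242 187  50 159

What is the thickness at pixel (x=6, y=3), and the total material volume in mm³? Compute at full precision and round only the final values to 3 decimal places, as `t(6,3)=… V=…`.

t(6,3)=2.667 V=82.549

span = t_max - t_min = 4.08 - 0.44 = 3.640
L(6,3) = 99, L_eff = 99/255 = 0.388235
t(6,3) = 4.08 - 3.640·0.388235 = 2.667
Σt over all 8·12 pixels = 273803/1275 ≈ 214.7474510
V = pitch²·Σt = 0.62²·273803/1275 = 82.549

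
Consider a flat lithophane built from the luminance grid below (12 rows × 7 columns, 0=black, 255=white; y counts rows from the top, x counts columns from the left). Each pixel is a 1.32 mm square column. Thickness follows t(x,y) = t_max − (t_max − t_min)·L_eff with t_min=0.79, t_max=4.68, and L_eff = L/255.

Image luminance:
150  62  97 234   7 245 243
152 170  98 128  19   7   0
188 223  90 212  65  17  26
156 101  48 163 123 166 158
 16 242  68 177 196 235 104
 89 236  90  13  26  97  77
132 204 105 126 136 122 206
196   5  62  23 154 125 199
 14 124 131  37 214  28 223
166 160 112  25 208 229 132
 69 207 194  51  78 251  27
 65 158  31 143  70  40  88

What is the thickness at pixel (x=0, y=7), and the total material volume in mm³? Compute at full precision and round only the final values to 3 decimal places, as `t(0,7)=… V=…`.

t(0,7)=1.690 V=416.938

span = t_max - t_min = 4.68 - 0.79 = 3.890
L(0,7) = 196, L_eff = 196/255 = 0.768627
t(0,7) = 4.68 - 3.890·0.768627 = 1.690
Σt over all 12·7 pixels = 1525471/6375 ≈ 239.2895686
V = pitch²·Σt = 1.32²·1525471/6375 = 416.938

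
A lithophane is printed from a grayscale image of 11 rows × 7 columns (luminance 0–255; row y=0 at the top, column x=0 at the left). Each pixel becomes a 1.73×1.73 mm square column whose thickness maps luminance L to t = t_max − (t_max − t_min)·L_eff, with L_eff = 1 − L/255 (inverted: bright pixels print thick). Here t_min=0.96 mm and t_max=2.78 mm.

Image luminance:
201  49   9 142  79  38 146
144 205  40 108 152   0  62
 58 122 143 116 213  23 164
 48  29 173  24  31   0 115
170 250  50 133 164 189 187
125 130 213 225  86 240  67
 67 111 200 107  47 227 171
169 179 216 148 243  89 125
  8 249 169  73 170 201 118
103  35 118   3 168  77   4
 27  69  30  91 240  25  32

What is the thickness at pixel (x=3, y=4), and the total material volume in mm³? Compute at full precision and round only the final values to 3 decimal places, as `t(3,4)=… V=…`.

t(3,4)=1.909 V=412.887

span = t_max - t_min = 2.78 - 0.96 = 1.820
L(3,4) = 133, L_eff = 1 - 133/255 = 0.478431 (inverted)
t(3,4) = 2.78 - 1.820·0.478431 = 1.909
Σt over all 11·7 pixels = 879466/6375 ≈ 137.9554510
V = pitch²·Σt = 1.73²·879466/6375 = 412.887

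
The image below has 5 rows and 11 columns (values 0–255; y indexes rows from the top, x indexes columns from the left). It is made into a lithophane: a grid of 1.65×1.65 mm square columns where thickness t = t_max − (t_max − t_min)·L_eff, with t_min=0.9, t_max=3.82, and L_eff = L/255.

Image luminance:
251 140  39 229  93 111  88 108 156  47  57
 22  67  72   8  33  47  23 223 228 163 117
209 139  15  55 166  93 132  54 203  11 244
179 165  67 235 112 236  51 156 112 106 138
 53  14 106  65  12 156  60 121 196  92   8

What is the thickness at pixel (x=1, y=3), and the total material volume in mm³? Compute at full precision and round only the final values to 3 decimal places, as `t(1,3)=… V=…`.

span = t_max - t_min = 3.82 - 0.9 = 2.920
L(1,3) = 165, L_eff = 165/255 = 0.647059
t(1,3) = 3.82 - 2.920·0.647059 = 1.931
Σt over all 5·11 pixels = 1790657/12750 ≈ 140.4436863
V = pitch²·Σt = 1.65²·1790657/12750 = 382.358

t(1,3)=1.931 V=382.358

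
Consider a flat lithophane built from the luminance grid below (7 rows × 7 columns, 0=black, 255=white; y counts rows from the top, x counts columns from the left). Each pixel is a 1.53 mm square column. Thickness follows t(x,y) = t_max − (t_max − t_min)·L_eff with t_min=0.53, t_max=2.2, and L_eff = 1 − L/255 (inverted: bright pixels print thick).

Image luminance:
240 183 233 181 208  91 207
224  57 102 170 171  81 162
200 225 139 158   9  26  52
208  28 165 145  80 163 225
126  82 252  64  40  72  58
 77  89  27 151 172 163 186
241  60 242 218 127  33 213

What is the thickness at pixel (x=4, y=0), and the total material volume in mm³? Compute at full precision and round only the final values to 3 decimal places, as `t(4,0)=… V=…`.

span = t_max - t_min = 2.2 - 0.53 = 1.670
L(4,0) = 208, L_eff = 1 - 208/255 = 0.184314 (inverted)
t(4,0) = 2.2 - 1.670·0.184314 = 1.892
Σt over all 7·7 pixels = 1802177/25500 ≈ 70.6736078
V = pitch²·Σt = 1.53²·1802177/25500 = 165.440

t(4,0)=1.892 V=165.440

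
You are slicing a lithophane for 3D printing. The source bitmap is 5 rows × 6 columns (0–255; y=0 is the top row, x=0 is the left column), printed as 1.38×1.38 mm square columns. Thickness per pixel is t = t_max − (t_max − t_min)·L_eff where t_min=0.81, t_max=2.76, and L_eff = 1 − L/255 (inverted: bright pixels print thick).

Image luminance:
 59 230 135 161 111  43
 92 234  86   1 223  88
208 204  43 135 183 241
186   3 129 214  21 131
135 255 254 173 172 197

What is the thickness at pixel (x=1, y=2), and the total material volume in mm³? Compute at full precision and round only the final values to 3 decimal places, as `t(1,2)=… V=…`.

span = t_max - t_min = 2.76 - 0.81 = 1.950
L(1,2) = 204, L_eff = 1 - 204/255 = 0.200000 (inverted)
t(1,2) = 2.76 - 1.950·0.200000 = 2.370
Σt over all 5·6 pixels = 97821/1700 ≈ 57.5417647
V = pitch²·Σt = 1.38²·97821/1700 = 109.583

t(1,2)=2.370 V=109.583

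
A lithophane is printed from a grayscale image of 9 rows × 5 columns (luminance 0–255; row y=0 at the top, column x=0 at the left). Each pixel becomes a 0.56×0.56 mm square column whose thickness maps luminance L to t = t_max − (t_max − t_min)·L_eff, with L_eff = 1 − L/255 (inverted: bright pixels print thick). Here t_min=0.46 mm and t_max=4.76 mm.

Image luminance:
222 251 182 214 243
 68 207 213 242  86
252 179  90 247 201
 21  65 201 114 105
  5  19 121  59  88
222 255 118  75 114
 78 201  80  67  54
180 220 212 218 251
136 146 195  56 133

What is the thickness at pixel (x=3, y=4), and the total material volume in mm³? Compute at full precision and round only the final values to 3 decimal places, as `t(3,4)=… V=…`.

t(3,4)=1.455 V=41.954

span = t_max - t_min = 4.76 - 0.46 = 4.300
L(3,4) = 59, L_eff = 1 - 59/255 = 0.768627 (inverted)
t(3,4) = 4.76 - 4.300·0.768627 = 1.455
Σt over all 9·5 pixels = 341143/2550 ≈ 133.7815686
V = pitch²·Σt = 0.56²·341143/2550 = 41.954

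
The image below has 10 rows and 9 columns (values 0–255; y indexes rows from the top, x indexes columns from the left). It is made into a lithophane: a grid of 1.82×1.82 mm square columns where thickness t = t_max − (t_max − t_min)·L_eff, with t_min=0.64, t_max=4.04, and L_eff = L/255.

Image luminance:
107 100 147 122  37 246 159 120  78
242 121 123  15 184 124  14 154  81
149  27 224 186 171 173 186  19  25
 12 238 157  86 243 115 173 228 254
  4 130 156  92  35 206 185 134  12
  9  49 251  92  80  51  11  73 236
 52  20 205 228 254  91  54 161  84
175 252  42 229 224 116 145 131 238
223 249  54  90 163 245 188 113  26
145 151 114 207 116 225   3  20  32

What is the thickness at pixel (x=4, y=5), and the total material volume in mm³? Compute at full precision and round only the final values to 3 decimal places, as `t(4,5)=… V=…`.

span = t_max - t_min = 4.04 - 0.64 = 3.400
L(4,5) = 80, L_eff = 80/255 = 0.313725
t(4,5) = 4.04 - 3.400·0.313725 = 2.973
Σt over all 10·9 pixels = 15559/75 ≈ 207.4533333
V = pitch²·Σt = 1.82²·15559/75 = 687.168

t(4,5)=2.973 V=687.168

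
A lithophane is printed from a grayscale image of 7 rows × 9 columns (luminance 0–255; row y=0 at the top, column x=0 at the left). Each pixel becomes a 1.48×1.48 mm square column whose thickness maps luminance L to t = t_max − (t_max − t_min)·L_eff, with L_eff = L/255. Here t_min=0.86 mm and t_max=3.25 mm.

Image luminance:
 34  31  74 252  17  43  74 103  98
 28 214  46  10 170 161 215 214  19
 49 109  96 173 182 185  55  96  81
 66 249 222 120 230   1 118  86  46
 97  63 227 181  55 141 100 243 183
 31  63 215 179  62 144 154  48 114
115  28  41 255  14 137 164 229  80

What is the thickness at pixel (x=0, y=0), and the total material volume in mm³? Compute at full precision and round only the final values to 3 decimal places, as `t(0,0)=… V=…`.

t(0,0)=2.931 V=298.002

span = t_max - t_min = 3.25 - 0.86 = 2.390
L(0,0) = 34, L_eff = 34/255 = 0.133333
t(0,0) = 3.25 - 2.390·0.133333 = 2.931
Σt over all 7·9 pixels = 693851/5100 ≈ 136.0492157
V = pitch²·Σt = 1.48²·693851/5100 = 298.002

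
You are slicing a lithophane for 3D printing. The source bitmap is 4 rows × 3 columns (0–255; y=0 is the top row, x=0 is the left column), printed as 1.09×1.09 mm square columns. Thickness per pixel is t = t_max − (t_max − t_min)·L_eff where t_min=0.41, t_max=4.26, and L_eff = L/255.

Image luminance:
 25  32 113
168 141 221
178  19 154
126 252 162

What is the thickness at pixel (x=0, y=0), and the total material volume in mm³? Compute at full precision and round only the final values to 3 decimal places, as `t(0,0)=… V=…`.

t(0,0)=3.883 V=32.196

span = t_max - t_min = 4.26 - 0.41 = 3.850
L(0,0) = 25, L_eff = 25/255 = 0.098039
t(0,0) = 4.26 - 3.850·0.098039 = 3.883
Σt over all 4·3 pixels = 27641/1020 ≈ 27.0990196
V = pitch²·Σt = 1.09²·27641/1020 = 32.196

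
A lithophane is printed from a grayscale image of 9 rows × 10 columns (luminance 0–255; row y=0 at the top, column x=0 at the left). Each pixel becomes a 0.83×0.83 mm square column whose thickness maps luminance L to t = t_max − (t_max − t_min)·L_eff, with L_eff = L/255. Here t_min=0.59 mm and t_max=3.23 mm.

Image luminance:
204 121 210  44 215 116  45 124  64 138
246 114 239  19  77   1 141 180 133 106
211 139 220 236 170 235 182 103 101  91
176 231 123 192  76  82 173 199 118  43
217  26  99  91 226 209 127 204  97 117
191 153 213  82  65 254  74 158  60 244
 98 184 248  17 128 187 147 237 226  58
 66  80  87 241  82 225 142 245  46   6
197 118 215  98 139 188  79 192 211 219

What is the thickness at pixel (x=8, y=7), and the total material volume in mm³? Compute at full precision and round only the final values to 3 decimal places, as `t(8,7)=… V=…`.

span = t_max - t_min = 3.23 - 0.59 = 2.640
L(8,7) = 46, L_eff = 46/255 = 0.180392
t(8,7) = 3.23 - 2.640·0.180392 = 2.754
Σt over all 9·10 pixels = 665631/4250 ≈ 156.6190588
V = pitch²·Σt = 0.83²·665631/4250 = 107.895

t(8,7)=2.754 V=107.895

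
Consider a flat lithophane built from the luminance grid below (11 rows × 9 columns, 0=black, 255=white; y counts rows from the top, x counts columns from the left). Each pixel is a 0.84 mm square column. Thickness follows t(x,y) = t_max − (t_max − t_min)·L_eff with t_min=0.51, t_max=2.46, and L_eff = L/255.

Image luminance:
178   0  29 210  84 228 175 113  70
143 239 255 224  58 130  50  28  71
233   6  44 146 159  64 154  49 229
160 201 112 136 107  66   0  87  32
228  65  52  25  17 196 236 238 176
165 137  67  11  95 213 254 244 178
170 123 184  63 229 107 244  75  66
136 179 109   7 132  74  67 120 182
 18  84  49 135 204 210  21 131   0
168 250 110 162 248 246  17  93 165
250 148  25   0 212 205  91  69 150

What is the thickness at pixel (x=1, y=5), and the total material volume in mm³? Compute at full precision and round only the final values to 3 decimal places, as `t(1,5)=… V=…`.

t(1,5)=1.412 V=103.882

span = t_max - t_min = 2.46 - 0.51 = 1.950
L(1,5) = 137, L_eff = 137/255 = 0.537255
t(1,5) = 2.46 - 1.950·0.537255 = 1.412
Σt over all 11·9 pixels = 250283/1700 ≈ 147.2252941
V = pitch²·Σt = 0.84²·250283/1700 = 103.882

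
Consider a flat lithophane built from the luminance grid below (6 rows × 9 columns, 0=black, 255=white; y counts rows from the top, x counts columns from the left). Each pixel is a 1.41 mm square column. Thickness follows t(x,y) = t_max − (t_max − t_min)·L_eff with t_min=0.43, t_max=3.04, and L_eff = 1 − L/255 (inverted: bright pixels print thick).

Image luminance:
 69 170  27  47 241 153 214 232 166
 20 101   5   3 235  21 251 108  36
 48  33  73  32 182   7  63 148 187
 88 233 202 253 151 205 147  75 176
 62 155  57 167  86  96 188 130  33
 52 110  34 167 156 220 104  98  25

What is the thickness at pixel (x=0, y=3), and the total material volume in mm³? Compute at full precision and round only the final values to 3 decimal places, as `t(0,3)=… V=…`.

t(0,3)=1.331 V=175.216

span = t_max - t_min = 3.04 - 0.43 = 2.610
L(0,3) = 88, L_eff = 1 - 88/255 = 0.654902 (inverted)
t(0,3) = 3.04 - 2.610·0.654902 = 1.331
Σt over all 6·9 pixels = 187281/2125 ≈ 88.1322353
V = pitch²·Σt = 1.41²·187281/2125 = 175.216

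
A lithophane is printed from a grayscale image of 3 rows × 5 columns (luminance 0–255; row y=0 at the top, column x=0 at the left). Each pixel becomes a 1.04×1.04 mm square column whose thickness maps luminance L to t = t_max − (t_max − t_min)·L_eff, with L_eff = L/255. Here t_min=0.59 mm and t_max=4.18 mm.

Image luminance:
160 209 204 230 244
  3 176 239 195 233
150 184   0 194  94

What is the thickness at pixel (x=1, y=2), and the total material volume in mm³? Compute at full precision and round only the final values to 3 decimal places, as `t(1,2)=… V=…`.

t(1,2)=1.590 V=29.520

span = t_max - t_min = 4.18 - 0.59 = 3.590
L(1,2) = 184, L_eff = 184/255 = 0.721569
t(1,2) = 4.18 - 3.590·0.721569 = 1.590
Σt over all 3·5 pixels = 139193/5100 ≈ 27.2927451
V = pitch²·Σt = 1.04²·139193/5100 = 29.520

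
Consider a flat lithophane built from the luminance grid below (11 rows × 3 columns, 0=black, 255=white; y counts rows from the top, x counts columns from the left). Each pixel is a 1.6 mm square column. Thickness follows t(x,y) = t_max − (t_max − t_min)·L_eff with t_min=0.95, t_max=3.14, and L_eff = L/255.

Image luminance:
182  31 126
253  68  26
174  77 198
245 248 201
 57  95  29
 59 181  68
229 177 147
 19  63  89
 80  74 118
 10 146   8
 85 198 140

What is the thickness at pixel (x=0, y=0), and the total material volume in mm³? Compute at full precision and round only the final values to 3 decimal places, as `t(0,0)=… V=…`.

t(0,0)=1.577 V=179.500

span = t_max - t_min = 3.14 - 0.95 = 2.190
L(0,0) = 182, L_eff = 182/255 = 0.713725
t(0,0) = 3.14 - 2.190·0.713725 = 1.577
Σt over all 11·3 pixels = 595997/8500 ≈ 70.1172941
V = pitch²·Σt = 1.6²·595997/8500 = 179.500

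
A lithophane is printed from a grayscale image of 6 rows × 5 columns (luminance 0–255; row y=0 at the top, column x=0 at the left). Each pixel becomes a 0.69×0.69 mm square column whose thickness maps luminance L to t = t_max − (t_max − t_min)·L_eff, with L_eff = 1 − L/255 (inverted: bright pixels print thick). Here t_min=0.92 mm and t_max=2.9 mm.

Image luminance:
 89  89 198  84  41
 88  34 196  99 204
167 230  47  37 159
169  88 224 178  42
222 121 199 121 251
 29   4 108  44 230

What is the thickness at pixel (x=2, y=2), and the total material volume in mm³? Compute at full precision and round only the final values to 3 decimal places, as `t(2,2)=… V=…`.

span = t_max - t_min = 2.9 - 0.92 = 1.980
L(2,2) = 47, L_eff = 1 - 47/255 = 0.815686 (inverted)
t(2,2) = 2.9 - 1.980·0.815686 = 1.285
Σt over all 6·5 pixels = 121218/2125 ≈ 57.0437647
V = pitch²·Σt = 0.69²·121218/2125 = 27.159

t(2,2)=1.285 V=27.159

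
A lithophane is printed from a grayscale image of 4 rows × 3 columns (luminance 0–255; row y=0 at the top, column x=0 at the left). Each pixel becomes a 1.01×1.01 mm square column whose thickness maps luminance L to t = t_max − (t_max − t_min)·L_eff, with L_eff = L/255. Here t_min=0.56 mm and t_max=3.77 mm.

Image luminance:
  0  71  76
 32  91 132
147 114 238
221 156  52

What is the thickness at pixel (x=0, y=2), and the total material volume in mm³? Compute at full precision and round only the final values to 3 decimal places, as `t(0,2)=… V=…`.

span = t_max - t_min = 3.77 - 0.56 = 3.210
L(0,2) = 147, L_eff = 147/255 = 0.576471
t(0,2) = 3.77 - 3.210·0.576471 = 1.920
Σt over all 4·3 pixels = 24223/850 ≈ 28.4976471
V = pitch²·Σt = 1.01²·24223/850 = 29.070

t(0,2)=1.920 V=29.070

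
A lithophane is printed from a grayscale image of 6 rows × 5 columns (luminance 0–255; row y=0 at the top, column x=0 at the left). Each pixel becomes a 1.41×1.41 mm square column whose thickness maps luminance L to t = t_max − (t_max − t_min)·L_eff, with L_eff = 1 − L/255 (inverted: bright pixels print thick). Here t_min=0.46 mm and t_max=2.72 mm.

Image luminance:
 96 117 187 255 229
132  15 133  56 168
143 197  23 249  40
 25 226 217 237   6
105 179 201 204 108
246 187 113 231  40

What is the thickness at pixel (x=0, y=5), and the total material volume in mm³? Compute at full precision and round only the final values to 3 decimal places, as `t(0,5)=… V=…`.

t(0,5)=2.640 V=104.347

span = t_max - t_min = 2.72 - 0.46 = 2.260
L(0,5) = 246, L_eff = 1 - 246/255 = 0.035294 (inverted)
t(0,5) = 2.72 - 2.260·0.035294 = 2.640
Σt over all 6·5 pixels = 44613/850 ≈ 52.4858824
V = pitch²·Σt = 1.41²·44613/850 = 104.347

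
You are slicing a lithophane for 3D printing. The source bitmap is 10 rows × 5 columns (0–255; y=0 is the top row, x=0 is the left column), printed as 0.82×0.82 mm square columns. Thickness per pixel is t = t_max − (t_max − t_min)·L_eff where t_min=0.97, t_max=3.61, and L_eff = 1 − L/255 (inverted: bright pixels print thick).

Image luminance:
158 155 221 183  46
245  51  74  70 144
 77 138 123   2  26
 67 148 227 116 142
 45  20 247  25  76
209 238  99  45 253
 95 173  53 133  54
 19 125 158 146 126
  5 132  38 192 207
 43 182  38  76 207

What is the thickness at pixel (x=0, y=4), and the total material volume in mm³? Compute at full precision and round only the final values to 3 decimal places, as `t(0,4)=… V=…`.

t(0,4)=1.436 V=73.488

span = t_max - t_min = 3.61 - 0.97 = 2.640
L(0,4) = 45, L_eff = 1 - 45/255 = 0.823529 (inverted)
t(0,4) = 3.61 - 2.640·0.823529 = 1.436
Σt over all 10·5 pixels = 464493/4250 ≈ 109.2924706
V = pitch²·Σt = 0.82²·464493/4250 = 73.488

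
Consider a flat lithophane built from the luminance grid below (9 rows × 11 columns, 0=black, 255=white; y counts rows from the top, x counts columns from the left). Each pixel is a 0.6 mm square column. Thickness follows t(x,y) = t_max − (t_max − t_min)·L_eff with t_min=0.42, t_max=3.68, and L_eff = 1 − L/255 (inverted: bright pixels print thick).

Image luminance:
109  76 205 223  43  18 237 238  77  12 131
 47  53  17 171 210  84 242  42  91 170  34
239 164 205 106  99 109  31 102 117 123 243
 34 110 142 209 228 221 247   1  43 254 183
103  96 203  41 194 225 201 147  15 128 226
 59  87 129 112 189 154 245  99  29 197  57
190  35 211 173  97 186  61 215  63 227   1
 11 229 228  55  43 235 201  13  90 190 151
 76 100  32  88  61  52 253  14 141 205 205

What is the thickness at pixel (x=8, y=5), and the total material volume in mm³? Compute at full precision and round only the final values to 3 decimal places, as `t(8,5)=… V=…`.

span = t_max - t_min = 3.68 - 0.42 = 3.260
L(8,5) = 29, L_eff = 1 - 29/255 = 0.886275 (inverted)
t(8,5) = 3.68 - 3.260·0.886275 = 0.791
Σt over all 9·11 pixels = 2617849/12750 ≈ 205.3214902
V = pitch²·Σt = 0.6²·2617849/12750 = 73.916

t(8,5)=0.791 V=73.916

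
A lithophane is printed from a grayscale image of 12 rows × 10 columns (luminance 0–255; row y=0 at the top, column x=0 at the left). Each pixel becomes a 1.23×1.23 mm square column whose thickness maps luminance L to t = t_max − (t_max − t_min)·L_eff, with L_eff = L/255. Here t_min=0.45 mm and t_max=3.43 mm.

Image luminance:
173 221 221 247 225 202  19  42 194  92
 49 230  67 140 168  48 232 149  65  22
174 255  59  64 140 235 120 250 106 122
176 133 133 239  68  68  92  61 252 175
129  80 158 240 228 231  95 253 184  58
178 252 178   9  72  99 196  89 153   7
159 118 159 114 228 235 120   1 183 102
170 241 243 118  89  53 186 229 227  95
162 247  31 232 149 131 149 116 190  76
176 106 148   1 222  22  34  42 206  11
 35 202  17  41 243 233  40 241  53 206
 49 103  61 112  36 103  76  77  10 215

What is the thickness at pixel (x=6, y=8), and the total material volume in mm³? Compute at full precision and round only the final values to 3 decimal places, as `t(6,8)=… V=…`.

t(6,8)=1.689 V=334.682

span = t_max - t_min = 3.43 - 0.45 = 2.980
L(6,8) = 149, L_eff = 149/255 = 0.584314
t(6,8) = 3.43 - 2.980·0.584314 = 1.689
Σt over all 12·10 pixels = 2820541/12750 ≈ 221.2189020
V = pitch²·Σt = 1.23²·2820541/12750 = 334.682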